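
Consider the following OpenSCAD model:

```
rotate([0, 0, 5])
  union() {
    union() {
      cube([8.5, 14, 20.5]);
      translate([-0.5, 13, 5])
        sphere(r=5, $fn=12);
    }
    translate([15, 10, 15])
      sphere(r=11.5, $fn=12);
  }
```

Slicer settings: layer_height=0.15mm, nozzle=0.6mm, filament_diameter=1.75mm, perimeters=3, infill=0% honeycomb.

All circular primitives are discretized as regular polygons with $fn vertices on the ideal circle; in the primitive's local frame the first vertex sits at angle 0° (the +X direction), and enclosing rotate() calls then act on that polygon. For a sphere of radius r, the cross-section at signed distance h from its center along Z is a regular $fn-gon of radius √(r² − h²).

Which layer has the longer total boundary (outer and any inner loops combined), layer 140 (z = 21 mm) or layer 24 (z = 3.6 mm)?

layer 24 (z = 3.6 mm)

Layer 140 (z = 21): the cube is not intersected at this z (z outside [0, 20.5]); the sphere at (-0.5, 13) does not reach this height (|z−center|=16.000 > r=5); Merging all regions: nothing is present at this height; the r=11.5 sphere at (15, 10) contributes a regular 12-gon of circumradius √(11.5²−6²) = 9.811 (perimeter = 2·12·9.811·sin(180°/12) = 60.94 mm); Taking the union: only the r=11.5 sphere at (15, 10) is present, so the union is just that shape — boundary = 60.94 mm; (whole slice rotated 5° about Z — lengths, areas and connectivity unchanged). So its perimeter = 60.94 mm. Layer 24 (z = 3.6): the cube is present — its section is the full 8.5×14 rectangle (perimeter 45.00 mm); the r=5 sphere at (-0.5, 13) slices to a regular 12-gon of circumradius 4.800 (√(r²−h²) with h=1.4 from center) (perimeter = 2·12·4.800·sin(180°/12) = 29.82 mm); Merging all regions: the regions partially overlap (shared area 19.08 mm²), so the edge portions inside another operand are dropped and the merged outline is re-measured after clipping — boundary = 57.15 mm; the r=11.5 sphere at (15, 10) contributes a regular 12-gon of circumradius √(11.5²−11.4²) = 1.513 (perimeter = 2·12·1.513·sin(180°/12) = 9.40 mm); Combining (union): the 2 present regions are separate (no shared area or edge), so areas and boundary lengths simply add and each stays a separate island — boundary = 66.55 mm; (whole slice rotated 5° about Z — lengths, areas and connectivity unchanged). So its perimeter = 66.55 mm. Layer 24 is larger (66.55 vs 60.94 mm).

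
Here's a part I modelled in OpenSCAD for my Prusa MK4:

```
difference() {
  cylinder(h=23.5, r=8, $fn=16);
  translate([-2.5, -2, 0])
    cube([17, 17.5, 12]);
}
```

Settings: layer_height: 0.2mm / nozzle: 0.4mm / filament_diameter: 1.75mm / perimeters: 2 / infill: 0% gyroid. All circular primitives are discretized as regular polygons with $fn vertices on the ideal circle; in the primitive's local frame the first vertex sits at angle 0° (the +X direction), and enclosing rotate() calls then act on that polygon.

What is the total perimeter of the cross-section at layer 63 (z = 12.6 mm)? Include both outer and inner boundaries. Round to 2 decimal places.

At z = 12.6 mm: the r=8 cylinder gives a regular 16-gon of circumradius 8 (constant along its height) (perimeter = 2·16·8.000·sin(180°/16) = 49.94 mm); the cube at (-2.5, -2) does not reach this height (z outside [0, 12]); After the difference (first − rest): none of the subtracted shapes is present at this height, so the r=8 cylinder is unchanged — boundary = 49.94 mm. Overall, the cross-section is a single solid region. Total boundary length (outer) = 49.94 mm.

49.94 mm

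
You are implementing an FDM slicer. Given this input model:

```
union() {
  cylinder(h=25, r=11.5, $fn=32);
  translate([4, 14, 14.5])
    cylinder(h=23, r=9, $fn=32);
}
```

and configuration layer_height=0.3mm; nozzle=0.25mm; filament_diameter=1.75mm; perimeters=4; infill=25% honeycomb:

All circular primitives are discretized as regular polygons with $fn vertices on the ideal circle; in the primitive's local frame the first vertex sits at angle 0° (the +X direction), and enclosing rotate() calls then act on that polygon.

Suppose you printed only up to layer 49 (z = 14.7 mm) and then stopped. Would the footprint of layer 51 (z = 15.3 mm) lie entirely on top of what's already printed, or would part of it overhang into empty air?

Compare the two slices. At z = 14.7: the r=11.5 cylinder contributes a regular 32-gon of circumradius 11.5 (area = (32/2)·11.500²·sin(360°/32) = 412.81 mm²); the r=9 cylinder at (4, 14) contributes a regular 32-gon of circumradius 9 (area = (32/2)·9.000²·sin(360°/32) = 252.84 mm²); Combining (union): the regions partially overlap — summed areas 665.65 mm² minus the doubly-counted overlap 57.34 mm² gives 608.31 mm² — area = 608.31 mm². At z = 15.3: the r=11.5 cylinder gives a regular 32-gon of circumradius 11.5 (constant along its height) (area = (32/2)·11.500²·sin(360°/32) = 412.81 mm²); the r=9 cylinder at (4, 14) contributes a regular 32-gon of circumradius 9 (area = (32/2)·9.000²·sin(360°/32) = 252.84 mm²); Taking the union: the regions partially overlap — summed areas 665.65 mm² minus the doubly-counted overlap 57.34 mm² gives 608.31 mm² — area = 608.31 mm². Checking containment: the cross-section at z = 15.3 is a subset of the cross-section at z = 14.7.

entirely on top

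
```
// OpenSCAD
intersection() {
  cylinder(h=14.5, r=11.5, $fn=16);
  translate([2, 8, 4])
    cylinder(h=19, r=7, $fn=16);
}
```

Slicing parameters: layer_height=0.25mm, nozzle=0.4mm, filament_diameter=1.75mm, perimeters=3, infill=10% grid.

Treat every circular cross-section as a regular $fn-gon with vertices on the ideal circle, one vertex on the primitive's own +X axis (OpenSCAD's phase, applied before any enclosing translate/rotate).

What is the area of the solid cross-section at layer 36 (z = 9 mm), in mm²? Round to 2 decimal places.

107.64 mm²

At z = 9 mm: the cylinder: section is a regular 16-gon, circumradius r=11.5 (area = (16/2)·11.500²·sin(360°/16) = 404.88 mm²); the r=7 cylinder at (2, 8) gives a regular 16-gon of circumradius 7 (constant along its height) (area = (16/2)·7.000²·sin(360°/16) = 150.01 mm²); After intersecting: the r=7 cylinder at (2, 8) partially overlaps the r=11.5 cylinder; clipping to the common part keeps 107.64 mm² — area = 107.64 mm². Overall, the cross-section is a single solid region. Net area = 107.64 mm².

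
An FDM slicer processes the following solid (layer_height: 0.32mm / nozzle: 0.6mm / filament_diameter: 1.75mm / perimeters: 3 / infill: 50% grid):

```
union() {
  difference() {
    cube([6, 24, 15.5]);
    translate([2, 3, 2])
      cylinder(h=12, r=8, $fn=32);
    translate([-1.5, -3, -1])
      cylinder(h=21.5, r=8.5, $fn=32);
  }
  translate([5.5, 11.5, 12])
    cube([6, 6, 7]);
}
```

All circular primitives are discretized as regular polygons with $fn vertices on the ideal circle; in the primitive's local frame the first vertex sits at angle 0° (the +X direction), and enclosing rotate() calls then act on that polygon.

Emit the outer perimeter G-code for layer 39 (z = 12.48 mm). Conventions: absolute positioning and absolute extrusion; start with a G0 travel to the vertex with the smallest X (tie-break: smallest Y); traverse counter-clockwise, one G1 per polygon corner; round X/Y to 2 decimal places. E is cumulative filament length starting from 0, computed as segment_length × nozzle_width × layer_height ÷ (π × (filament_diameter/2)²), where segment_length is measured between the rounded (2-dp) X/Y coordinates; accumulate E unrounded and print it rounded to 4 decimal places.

G0 X0.00 Y10.71 Z12.48
G1 X0.44 Y10.85 E0.0369
G1 X2.00 Y11.00 E0.1620
G1 X3.56 Y10.85 E0.2871
G1 X5.06 Y10.39 E0.4123
G1 X6.00 Y9.89 E0.4973
G1 X6.00 Y11.50 E0.6258
G1 X11.50 Y11.50 E1.0648
G1 X11.50 Y17.50 E1.5438
G1 X6.00 Y17.50 E1.9828
G1 X6.00 Y24.00 E2.5017
G1 X0.00 Y24.00 E2.9806
G1 X0.00 Y10.71 E4.0415

At z = 12.48 mm: the 6×24 cube contributes its full rectangle; the cylinder at (2, 3): section is a regular 32-gon, circumradius r=8; the r=8.5 cylinder at (-1.5, -3) gives a regular 32-gon of circumradius 8.5 (constant along its height); Taking the first minus the rest: starting from the 6×24 cube, the r=8 cylinder at (2, 3) partially overlaps it — only the 64.28 mm² overlap (of its 199.77 mm²) is removed, clipping the outline; the r=8.5 cylinder at (-1.5, -3) misses the remaining region (no effect) — 1 connected region; the cube at (5.5, 11.5) (footprint 6×6) is included at this height; Merging all regions: the regions partially overlap (shared area 3.00 mm²), so overlapping operands fuse into one piece — 1 connected region. The outline is a single polygon with 12 vertices. Extrusion per mm of travel: 0.6 × 0.32 / (π × 0.875²) = 0.079824. Accumulating E over each segment gives final E = 4.0415.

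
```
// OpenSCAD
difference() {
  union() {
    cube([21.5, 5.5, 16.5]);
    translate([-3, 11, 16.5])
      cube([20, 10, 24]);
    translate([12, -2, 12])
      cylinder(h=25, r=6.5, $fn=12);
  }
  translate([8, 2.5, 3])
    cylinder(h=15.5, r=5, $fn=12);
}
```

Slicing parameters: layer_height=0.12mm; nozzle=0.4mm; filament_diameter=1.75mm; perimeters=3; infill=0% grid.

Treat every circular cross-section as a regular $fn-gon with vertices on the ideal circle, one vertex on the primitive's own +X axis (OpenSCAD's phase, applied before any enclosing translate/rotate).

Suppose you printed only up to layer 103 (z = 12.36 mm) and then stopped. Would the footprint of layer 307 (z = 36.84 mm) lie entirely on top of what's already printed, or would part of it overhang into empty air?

part overhangs

Compare the two slices. At z = 12.36: the cube is present — its section is the full 21.5×5.5 rectangle (area 118.25 mm²); the cube at (-3, 11) is not intersected at this z (z outside [16.5, 40.5]); the cylinder at (12, -2): section is a regular 12-gon, circumradius r=6.5 (area = (12/2)·6.500²·sin(360°/12) = 126.75 mm²); Merging all regions: the regions partially overlap — summed areas 245.00 mm² minus the doubly-counted overlap 38.45 mm² gives 206.55 mm² — area = 206.55 mm²; the cylinder at (8, 2.5): section is a regular 12-gon, circumradius r=5 (area = (12/2)·5.000²·sin(360°/12) = 75.00 mm²); After the difference (first − rest): starting from that combined region (206.55 mm²), the r=5 cylinder at (8, 2.5) partially overlaps it — only the 62.70 mm² overlap (of its 75.00 mm²) is removed, clipping the outline — area = 143.85 mm². At z = 36.84: the cube does not reach this height (z outside [0, 16.5]); the cube at (-3, 11) (footprint 20×10) is included at this height (area 200.00 mm²); the cylinder at (12, -2): section is a regular 12-gon, circumradius r=6.5 (area = (12/2)·6.500²·sin(360°/12) = 126.75 mm²); Combining (union): the 2 present regions are separate (no shared area or edge), so areas and boundary lengths simply add and each stays a separate island — area = 326.75 mm²; the cylinder at (8, 2.5) is absent (z outside [3, 18.5]); Subtracting the remaining from the first: none of the subtracted shapes is present at this height, so the result so far is unchanged — area = 326.75 mm². Checking containment: at z = 36.84 the cross-section extends beyond the z = 12.36 cross-section by about 234.29 mm².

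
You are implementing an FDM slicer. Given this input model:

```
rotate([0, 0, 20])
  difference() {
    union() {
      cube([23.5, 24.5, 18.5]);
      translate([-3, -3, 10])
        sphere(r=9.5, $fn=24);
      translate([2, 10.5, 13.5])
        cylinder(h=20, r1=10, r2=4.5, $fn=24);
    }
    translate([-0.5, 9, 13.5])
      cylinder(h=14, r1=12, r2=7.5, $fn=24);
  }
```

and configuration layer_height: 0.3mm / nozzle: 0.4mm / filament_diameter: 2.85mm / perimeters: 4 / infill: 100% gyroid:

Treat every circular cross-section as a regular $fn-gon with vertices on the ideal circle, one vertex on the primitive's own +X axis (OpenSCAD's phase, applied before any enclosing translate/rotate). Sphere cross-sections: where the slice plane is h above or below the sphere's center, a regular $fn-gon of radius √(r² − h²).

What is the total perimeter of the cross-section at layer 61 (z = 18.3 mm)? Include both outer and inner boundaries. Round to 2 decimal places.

At z = 18.3 mm: the cube (footprint 23.5×24.5) is included at this height (perimeter 96.00 mm); the sphere at (-3, -3): section is a regular 24-gon, circumradius = √(r²−h²) = √(9.5²−8.3²) = 4.622 (perimeter = 2·24·4.622·sin(180°/24) = 28.96 mm); the cone at (2, 10.5): at t=0.240 of its height the radius interpolates to r₁+(r₂−r₁)t = 8.680, giving a regular 24-gon of that circumradius (perimeter = 2·24·8.680·sin(180°/24) = 54.38 mm); Combining (union): the regions partially overlap (shared area 151.32 mm²), so the edge portions inside another operand are dropped and the merged outline is re-measured after clipping — boundary = 129.66 mm; the cone at (-0.5, 9): at t=0.343 of its height the radius interpolates to r₁+(r₂−r₁)t = 10.457, giving a regular 24-gon of that circumradius (perimeter = 2·24·10.457·sin(180°/24) = 65.52 mm); Subtracting the remaining from the first: starting from that combined region, the cone at (-0.5, 9) partially overlaps it — only the 252.31 mm² overlap (of its 339.63 mm²) is removed, clipping the outline — boundary = 126.32 mm; (rotated 20° about Z; rotation is an isometry so areas/perimeters/island counts are preserved). Overall, the cross-section has 2 separate islands. Total boundary length (outer) = 126.32 mm.

126.32 mm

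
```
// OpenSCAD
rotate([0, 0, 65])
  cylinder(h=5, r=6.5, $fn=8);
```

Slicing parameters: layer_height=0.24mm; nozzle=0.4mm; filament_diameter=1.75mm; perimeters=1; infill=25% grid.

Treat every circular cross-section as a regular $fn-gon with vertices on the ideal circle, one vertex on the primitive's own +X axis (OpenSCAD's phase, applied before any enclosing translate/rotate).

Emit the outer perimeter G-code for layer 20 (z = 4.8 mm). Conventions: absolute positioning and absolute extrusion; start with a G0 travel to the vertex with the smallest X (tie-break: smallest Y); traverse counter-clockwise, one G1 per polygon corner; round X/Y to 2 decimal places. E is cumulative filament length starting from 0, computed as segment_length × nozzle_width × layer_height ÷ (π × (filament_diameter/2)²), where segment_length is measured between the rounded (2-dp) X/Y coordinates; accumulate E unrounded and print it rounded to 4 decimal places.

At z = 4.8 mm: the r=6.5 cylinder gives a regular 8-gon of circumradius 6.5 (constant along its height); (whole slice rotated 65° about Z — lengths, areas and connectivity unchanged). The outline is a single polygon with 8 vertices. Extrusion per mm of travel: 0.4 × 0.24 / (π × 0.875²) = 0.039912. Accumulating E over each segment gives final E = 1.5886.

G0 X-6.11 Y-2.22 Z4.80
G1 X-2.75 Y-5.89 E0.1986
G1 X2.22 Y-6.11 E0.3972
G1 X5.89 Y-2.75 E0.5957
G1 X6.11 Y2.22 E0.7943
G1 X2.75 Y5.89 E0.9929
G1 X-2.22 Y6.11 E1.1915
G1 X-5.89 Y2.75 E1.3901
G1 X-6.11 Y-2.22 E1.5886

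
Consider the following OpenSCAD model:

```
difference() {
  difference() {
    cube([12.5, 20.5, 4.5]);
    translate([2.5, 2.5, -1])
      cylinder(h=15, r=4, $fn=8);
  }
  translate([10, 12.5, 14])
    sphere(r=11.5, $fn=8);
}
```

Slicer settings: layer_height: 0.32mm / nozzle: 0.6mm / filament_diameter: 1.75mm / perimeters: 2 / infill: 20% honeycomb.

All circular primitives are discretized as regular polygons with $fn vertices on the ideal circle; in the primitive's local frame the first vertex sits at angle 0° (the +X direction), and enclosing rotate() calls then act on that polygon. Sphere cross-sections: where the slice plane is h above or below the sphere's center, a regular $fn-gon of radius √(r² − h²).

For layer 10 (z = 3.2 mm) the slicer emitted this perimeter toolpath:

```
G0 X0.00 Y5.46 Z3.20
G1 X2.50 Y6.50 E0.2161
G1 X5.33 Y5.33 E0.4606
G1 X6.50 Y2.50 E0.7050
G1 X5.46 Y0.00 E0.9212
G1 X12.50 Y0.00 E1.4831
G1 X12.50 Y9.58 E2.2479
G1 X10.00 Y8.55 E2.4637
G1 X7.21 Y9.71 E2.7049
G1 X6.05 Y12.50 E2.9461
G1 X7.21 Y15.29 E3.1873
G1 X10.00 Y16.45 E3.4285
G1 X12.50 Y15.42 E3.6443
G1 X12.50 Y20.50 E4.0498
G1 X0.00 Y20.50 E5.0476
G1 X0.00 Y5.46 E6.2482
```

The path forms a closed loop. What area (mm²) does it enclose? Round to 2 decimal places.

Apply the shoelace formula to the sequence of (X, Y) vertices; enclosed area = 182.06 mm².

182.06 mm²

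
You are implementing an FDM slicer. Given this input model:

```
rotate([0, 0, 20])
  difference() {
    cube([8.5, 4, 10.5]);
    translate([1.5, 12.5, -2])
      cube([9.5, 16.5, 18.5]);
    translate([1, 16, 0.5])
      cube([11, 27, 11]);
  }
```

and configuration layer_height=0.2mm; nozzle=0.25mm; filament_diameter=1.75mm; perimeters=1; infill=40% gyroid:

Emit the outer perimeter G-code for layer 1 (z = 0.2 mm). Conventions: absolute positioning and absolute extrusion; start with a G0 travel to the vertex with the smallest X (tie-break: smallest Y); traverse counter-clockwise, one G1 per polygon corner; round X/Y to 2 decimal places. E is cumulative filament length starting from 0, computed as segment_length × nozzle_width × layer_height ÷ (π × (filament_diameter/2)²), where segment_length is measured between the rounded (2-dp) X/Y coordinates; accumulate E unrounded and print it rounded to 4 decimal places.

G0 X-1.37 Y3.76 Z0.20
G1 X0.00 Y0.00 E0.0832
G1 X7.99 Y2.91 E0.2600
G1 X6.62 Y6.67 E0.3431
G1 X-1.37 Y3.76 E0.5199

At z = 0.2 mm: the cube (footprint 8.5×4) is included at this height; the 9.5×16.5 cube at (1.5, 12.5) contributes its full rectangle; the cube at (1, 16) is not intersected at this z (z outside [0.5, 11.5]); Taking the first minus the rest: starting from the 8.5×4 cube, the 9.5×16.5 cube at (1.5, 12.5) misses the remaining region (no effect) — 1 connected region; (rotated 20° about Z; rotation is an isometry so areas/perimeters/island counts are preserved). The outline is a single polygon with 4 vertices. Extrusion per mm of travel: 0.25 × 0.2 / (π × 0.875²) = 0.020788. Accumulating E over each segment gives final E = 0.5199.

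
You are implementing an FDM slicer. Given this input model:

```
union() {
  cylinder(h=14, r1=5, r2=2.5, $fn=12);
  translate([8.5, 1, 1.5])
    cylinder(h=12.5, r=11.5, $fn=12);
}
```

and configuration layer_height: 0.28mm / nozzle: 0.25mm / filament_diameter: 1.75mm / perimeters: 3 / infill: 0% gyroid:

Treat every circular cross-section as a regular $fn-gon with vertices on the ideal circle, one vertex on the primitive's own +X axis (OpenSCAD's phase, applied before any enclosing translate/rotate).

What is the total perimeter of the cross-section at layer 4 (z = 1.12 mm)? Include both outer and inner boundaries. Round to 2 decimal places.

At z = 1.12 mm: the cone: at t=0.080 of its height the radius interpolates to r₁+(r₂−r₁)t = 4.800, giving a regular 12-gon of that circumradius (perimeter = 2·12·4.800·sin(180°/12) = 29.82 mm); the cylinder at (8.5, 1) does not reach this height (z outside [1.5, 14]); Combining (union): only the cone is present, so the union is just that shape — boundary = 29.82 mm. Overall, the cross-section is a single solid region. Total boundary length (outer) = 29.82 mm.

29.82 mm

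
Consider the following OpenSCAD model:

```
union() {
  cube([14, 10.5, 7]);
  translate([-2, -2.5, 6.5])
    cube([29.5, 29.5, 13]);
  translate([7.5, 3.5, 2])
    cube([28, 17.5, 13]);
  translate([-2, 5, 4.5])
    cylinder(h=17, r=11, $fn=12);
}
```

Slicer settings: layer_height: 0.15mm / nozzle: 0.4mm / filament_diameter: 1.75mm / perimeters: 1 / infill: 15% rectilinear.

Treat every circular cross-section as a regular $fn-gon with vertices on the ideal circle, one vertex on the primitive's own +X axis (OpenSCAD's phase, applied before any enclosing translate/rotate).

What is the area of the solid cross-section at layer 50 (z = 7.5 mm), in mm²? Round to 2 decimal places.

At z = 7.5 mm: the cube does not reach this height (z outside [0, 7]); the 29.5×29.5 cube at (-2, -2.5) contributes its full rectangle (area 870.25 mm²); the cube at (7.5, 3.5) (footprint 28×17.5) is included at this height (area 490.00 mm²); the r=11 cylinder at (-2, 5) gives a regular 12-gon of circumradius 11 (constant along its height) (area = (12/2)·11.000²·sin(360°/12) = 363.00 mm²); Taking the union: the regions partially overlap — summed areas 1723.25 mm² minus the doubly-counted overlap 514.25 mm² gives 1209.00 mm² — area = 1209.00 mm². Overall, the cross-section is a single solid region. Net area = 1209.00 mm².

1209.00 mm²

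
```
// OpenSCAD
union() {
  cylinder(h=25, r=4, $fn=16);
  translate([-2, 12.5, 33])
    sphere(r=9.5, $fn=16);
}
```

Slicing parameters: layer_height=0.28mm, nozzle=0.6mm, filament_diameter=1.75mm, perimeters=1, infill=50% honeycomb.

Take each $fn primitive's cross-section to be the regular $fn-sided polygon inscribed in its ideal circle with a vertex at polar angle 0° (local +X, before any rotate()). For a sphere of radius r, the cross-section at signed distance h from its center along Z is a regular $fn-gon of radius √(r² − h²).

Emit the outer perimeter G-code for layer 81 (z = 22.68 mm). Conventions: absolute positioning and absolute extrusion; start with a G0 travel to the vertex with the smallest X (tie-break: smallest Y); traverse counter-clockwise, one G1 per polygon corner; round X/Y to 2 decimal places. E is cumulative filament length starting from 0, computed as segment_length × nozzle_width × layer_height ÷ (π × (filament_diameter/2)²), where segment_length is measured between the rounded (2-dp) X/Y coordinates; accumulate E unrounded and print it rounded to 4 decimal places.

At z = 22.68 mm: the r=4 cylinder contributes a regular 16-gon of circumradius 4; the sphere at (-2, 12.5) does not reach this height (|z−center|=10.320 > r=9.5); Merging all regions: only the r=4 cylinder is present, so the union is just that shape — 1 connected region. The outline is a single polygon with 16 vertices. Extrusion per mm of travel: 0.6 × 0.28 / (π × 0.875²) = 0.069846. Accumulating E over each segment gives final E = 1.7453.

G0 X-4.00 Y0.00 Z22.68
G1 X-3.70 Y-1.53 E0.1089
G1 X-2.83 Y-2.83 E0.2182
G1 X-1.53 Y-3.70 E0.3274
G1 X0.00 Y-4.00 E0.4363
G1 X1.53 Y-3.70 E0.5452
G1 X2.83 Y-2.83 E0.6545
G1 X3.70 Y-1.53 E0.7637
G1 X4.00 Y0.00 E0.8726
G1 X3.70 Y1.53 E0.9815
G1 X2.83 Y2.83 E1.0908
G1 X1.53 Y3.70 E1.2000
G1 X0.00 Y4.00 E1.3089
G1 X-1.53 Y3.70 E1.4178
G1 X-2.83 Y2.83 E1.5271
G1 X-3.70 Y1.53 E1.6364
G1 X-4.00 Y0.00 E1.7453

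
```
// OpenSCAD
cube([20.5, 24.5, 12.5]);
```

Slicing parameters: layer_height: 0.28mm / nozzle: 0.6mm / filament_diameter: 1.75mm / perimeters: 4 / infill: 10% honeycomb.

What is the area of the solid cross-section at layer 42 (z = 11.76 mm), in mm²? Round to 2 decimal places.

At z = 11.76 mm: the 20.5×24.5 cube contributes its full rectangle (area 502.25 mm²). Overall, the cross-section is a single solid region. Net area = 502.25 mm².

502.25 mm²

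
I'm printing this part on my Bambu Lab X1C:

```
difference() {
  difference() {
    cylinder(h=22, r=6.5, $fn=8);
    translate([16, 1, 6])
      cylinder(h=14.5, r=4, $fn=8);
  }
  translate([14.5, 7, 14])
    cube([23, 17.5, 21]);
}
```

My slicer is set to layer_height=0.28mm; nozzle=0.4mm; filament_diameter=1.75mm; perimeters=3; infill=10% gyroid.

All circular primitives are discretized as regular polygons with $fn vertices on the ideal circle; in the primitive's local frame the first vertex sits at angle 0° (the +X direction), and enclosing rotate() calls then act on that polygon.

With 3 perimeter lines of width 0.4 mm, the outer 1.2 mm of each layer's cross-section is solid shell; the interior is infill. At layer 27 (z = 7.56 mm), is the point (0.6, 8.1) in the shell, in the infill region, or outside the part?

At z = 7.56 mm: the r=6.5 cylinder gives a regular 8-gon of circumradius 6.5 (constant along its height); the r=4 cylinder at (16, 1) contributes a regular 8-gon of circumradius 4; Taking the first minus the rest: starting from the r=6.5 cylinder, the r=4 cylinder at (16, 1) misses the remaining region (no effect) — 1 connected region; the cube at (14.5, 7) does not reach this height (z outside [14, 35]); Subtracting the remaining from the first: none of the subtracted shapes is present at this height, so the result so far is unchanged — 1 connected region. Overall, the cross-section is a single solid region. The nearest boundary edge runs (0.00, 6.50)→(4.60, 4.60); distance from the point to it = 1.71 mm. The point is not inside any of the regions above, so it lies outside the cross-section (1.71 mm from the nearest boundary).

outside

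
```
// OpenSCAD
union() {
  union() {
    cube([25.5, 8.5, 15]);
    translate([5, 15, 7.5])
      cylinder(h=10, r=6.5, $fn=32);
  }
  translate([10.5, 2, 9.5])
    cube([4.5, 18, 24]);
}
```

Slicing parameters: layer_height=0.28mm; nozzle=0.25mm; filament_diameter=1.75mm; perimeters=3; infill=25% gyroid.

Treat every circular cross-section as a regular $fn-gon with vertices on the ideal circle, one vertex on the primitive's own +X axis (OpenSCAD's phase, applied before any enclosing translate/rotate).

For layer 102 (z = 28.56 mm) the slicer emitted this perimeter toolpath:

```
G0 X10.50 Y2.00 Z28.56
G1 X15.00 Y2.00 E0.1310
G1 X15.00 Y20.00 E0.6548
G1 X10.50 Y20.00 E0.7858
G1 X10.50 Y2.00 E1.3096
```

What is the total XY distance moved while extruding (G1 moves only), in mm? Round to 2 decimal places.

Sum the Euclidean lengths of each G1 segment: total = 45.00 mm.

45.00 mm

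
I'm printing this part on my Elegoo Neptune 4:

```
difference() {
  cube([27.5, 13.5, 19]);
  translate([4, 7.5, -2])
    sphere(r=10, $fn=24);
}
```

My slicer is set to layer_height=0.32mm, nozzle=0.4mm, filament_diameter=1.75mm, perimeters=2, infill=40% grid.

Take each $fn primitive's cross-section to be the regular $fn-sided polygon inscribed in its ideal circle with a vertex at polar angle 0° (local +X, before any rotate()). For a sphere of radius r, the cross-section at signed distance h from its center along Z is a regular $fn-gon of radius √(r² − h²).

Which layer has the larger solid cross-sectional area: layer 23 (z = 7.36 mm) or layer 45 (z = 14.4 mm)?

layer 45 (z = 14.4 mm)

Layer 23 (z = 7.36): the cube (footprint 27.5×13.5) is included at this height (area 371.25 mm²); the r=10 sphere at (4, 7.5) contributes a regular 24-gon of circumradius √(10²−9.36²) = 3.520 (area = (24/2)·3.520²·sin(360°/24) = 38.48 mm²); Taking the first minus the rest: starting from the 27.5×13.5 cube (371.25 mm²), the r=10 sphere at (4, 7.5) lies wholly inside it (removes its full 38.48 mm² and its 22.05 mm outline becomes a hole wall) — area = 332.77 mm². So its area = 332.77 mm². Layer 45 (z = 14.4): the cube (footprint 27.5×13.5) is included at this height (area 371.25 mm²); the sphere at (4, 7.5) does not reach this height (|z−center|=16.400 > r=10); Subtracting the remaining from the first: none of the subtracted shapes is present at this height, so the 27.5×13.5 cube is unchanged — area = 371.25 mm². So its area = 371.25 mm². Layer 45 is larger (371.25 vs 332.77 mm²).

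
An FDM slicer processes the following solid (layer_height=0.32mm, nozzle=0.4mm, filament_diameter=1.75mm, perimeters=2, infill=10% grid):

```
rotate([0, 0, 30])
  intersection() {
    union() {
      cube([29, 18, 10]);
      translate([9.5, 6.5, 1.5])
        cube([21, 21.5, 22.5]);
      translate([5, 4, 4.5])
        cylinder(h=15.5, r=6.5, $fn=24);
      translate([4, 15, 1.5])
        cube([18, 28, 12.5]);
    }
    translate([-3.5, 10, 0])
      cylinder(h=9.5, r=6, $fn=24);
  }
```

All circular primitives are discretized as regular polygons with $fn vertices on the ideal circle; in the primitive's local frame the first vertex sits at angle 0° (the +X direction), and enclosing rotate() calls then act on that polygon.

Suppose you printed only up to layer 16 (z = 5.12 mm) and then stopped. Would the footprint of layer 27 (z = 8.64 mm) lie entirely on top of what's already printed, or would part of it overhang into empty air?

entirely on top

Compare the two slices. At z = 5.12: the 29×18 cube contributes its full rectangle (area 522.00 mm²); the 21×21.5 cube at (9.5, 6.5) contributes its full rectangle (area 451.50 mm²); the r=6.5 cylinder at (5, 4) gives a regular 24-gon of circumradius 6.5 (constant along its height) (area = (24/2)·6.500²·sin(360°/24) = 131.22 mm²); the cube at (4, 15) (footprint 18×28) is included at this height (area 504.00 mm²); Combining (union): the regions partially overlap — summed areas 1608.72 mm² minus the doubly-counted overlap 508.86 mm² gives 1099.86 mm² — area = 1099.86 mm²; the cylinder at (-3.5, 10): section is a regular 24-gon, circumradius r=6 (area = (24/2)·6.000²·sin(360°/24) = 111.81 mm²); Taking the intersection: the r=6 cylinder at (-3.5, 10) partially overlaps that combined region; clipping to the common part keeps 19.68 mm² — area = 19.68 mm²; (rotated 30° about Z; rotation is an isometry so areas/perimeters/island counts are preserved). At z = 8.64: the cube (footprint 29×18) is included at this height (area 522.00 mm²); the 21×21.5 cube at (9.5, 6.5) contributes its full rectangle (area 451.50 mm²); the cylinder at (5, 4): section is a regular 24-gon, circumradius r=6.5 (area = (24/2)·6.500²·sin(360°/24) = 131.22 mm²); the cube at (4, 15) is present — its section is the full 18×28 rectangle (area 504.00 mm²); Combining (union): the regions partially overlap — summed areas 1608.72 mm² minus the doubly-counted overlap 508.86 mm² gives 1099.86 mm² — area = 1099.86 mm²; the r=6 cylinder at (-3.5, 10) contributes a regular 24-gon of circumradius 6 (area = (24/2)·6.000²·sin(360°/24) = 111.81 mm²); Keeping only the common overlap: the r=6 cylinder at (-3.5, 10) partially overlaps the result so far; clipping to the common part keeps 19.68 mm² — area = 19.68 mm²; (rotated 30° about Z; rotation is an isometry so areas/perimeters/island counts are preserved). Checking containment: the cross-section at z = 8.64 is a subset of the cross-section at z = 5.12.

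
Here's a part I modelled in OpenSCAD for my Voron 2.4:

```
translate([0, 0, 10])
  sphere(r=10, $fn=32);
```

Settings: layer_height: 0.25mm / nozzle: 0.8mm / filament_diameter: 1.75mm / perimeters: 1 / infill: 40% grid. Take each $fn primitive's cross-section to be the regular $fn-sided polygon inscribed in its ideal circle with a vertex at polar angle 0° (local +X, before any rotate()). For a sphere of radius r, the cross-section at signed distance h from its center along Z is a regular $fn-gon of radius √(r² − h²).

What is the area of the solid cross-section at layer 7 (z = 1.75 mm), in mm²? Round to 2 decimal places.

At z = 1.75 mm: the r=10 sphere contributes a regular 32-gon of circumradius √(10²−8.25²) = 5.651 (area = (32/2)·5.651²·sin(360°/32) = 99.69 mm²). Overall, the cross-section is a single solid region. Net area = 99.69 mm².

99.69 mm²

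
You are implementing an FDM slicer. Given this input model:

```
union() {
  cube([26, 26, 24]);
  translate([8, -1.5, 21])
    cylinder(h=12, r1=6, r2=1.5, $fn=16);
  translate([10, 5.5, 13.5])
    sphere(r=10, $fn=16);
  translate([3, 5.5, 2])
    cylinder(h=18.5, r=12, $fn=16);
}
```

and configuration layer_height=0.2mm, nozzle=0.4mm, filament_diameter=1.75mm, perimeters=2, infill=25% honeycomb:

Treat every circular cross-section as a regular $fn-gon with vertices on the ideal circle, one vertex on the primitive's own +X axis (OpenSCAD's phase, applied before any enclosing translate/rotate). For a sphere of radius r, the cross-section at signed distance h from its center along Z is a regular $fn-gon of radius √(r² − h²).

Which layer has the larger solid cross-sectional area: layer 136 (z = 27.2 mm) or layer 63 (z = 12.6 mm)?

Layer 136 (z = 27.2): the cube is not intersected at this z (z outside [0, 24]); the cone at (8, -1.5): at t=0.517 of its height the radius interpolates to r₁+(r₂−r₁)t = 3.675, giving a regular 16-gon of that circumradius (area = (16/2)·3.675²·sin(360°/16) = 41.35 mm²); the sphere at (10, 5.5) does not reach this height (|z−center|=13.700 > r=10); the cylinder at (3, 5.5) is absent (z outside [2, 20.5]); Combining (union): only the cone at (8, -1.5) is present, so the union is just that shape — area = 41.35 mm². So its area = 41.35 mm². Layer 63 (z = 12.6): the 26×26 cube contributes its full rectangle (area 676.00 mm²); the cone at (8, -1.5) is absent (z outside [21, 33]); the r=10 sphere at (10, 5.5) slices to a regular 16-gon of circumradius 9.959 (√(r²−h²) with h=0.9 from center) (area = (16/2)·9.959²·sin(360°/16) = 303.67 mm²); the r=12 cylinder at (3, 5.5) contributes a regular 16-gon of circumradius 12 (area = (16/2)·12.000²·sin(360°/16) = 440.85 mm²); Merging all regions: the regions partially overlap — summed areas 1420.52 mm² minus the doubly-counted overlap 511.48 mm² gives 909.04 mm² — area = 909.04 mm². So its area = 909.04 mm². Layer 63 is larger (909.04 vs 41.35 mm²).

layer 63 (z = 12.6 mm)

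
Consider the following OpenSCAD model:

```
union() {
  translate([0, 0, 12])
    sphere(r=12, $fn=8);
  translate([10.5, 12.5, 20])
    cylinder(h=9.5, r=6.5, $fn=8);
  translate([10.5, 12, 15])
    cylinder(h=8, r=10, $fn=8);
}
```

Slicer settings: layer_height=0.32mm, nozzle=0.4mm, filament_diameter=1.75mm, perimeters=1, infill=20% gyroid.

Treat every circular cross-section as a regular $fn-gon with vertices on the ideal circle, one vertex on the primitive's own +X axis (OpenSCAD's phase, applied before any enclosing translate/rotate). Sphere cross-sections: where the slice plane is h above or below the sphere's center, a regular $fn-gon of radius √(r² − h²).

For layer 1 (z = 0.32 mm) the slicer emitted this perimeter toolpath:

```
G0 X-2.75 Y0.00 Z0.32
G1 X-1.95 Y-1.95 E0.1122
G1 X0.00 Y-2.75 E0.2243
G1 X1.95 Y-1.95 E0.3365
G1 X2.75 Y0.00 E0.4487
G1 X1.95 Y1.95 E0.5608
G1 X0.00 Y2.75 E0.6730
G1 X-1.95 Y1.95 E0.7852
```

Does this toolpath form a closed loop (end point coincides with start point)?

Start point (G0): (-2.75, 0.00). End point (last G1): the path does not return to the start — open.

no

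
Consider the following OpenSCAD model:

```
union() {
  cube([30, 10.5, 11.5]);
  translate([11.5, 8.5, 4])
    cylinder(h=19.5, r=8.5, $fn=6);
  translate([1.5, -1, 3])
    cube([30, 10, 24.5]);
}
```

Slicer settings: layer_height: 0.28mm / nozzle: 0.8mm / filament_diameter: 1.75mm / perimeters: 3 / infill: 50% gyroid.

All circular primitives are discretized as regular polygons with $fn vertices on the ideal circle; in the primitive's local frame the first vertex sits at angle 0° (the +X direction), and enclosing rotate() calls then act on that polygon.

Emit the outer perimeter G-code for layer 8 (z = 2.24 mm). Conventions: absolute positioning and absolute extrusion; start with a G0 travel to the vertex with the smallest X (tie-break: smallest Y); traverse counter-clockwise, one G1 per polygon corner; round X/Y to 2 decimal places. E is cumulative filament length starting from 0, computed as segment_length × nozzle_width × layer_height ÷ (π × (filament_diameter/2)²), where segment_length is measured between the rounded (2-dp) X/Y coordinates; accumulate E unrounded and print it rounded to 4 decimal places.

At z = 2.24 mm: the 30×10.5 cube contributes its full rectangle; the cylinder at (11.5, 8.5) is absent (z outside [4, 23.5]); the cube at (1.5, -1) is not intersected at this z (z outside [3, 27.5]); Merging all regions: only the 30×10.5 cube is present, so the union is just that shape — 1 connected region. The outline is a single polygon with 4 vertices. Extrusion per mm of travel: 0.8 × 0.28 / (π × 0.875²) = 0.093128. Accumulating E over each segment gives final E = 7.5434.

G0 X0.00 Y0.00 Z2.24
G1 X30.00 Y0.00 E2.7939
G1 X30.00 Y10.50 E3.7717
G1 X0.00 Y10.50 E6.5656
G1 X0.00 Y0.00 E7.5434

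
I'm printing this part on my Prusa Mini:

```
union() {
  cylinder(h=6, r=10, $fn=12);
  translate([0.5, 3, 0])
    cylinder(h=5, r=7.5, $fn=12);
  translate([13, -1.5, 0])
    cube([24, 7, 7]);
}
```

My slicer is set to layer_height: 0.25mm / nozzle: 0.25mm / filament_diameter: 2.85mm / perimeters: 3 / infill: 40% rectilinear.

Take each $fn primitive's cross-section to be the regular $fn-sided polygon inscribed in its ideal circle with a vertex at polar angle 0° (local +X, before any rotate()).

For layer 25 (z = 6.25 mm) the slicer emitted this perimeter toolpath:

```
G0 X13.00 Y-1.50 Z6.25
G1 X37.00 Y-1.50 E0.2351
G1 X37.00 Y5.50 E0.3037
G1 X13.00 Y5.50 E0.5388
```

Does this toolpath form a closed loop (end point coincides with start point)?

no

Start point (G0): (13.00, -1.50). End point (last G1): the path does not return to the start — open.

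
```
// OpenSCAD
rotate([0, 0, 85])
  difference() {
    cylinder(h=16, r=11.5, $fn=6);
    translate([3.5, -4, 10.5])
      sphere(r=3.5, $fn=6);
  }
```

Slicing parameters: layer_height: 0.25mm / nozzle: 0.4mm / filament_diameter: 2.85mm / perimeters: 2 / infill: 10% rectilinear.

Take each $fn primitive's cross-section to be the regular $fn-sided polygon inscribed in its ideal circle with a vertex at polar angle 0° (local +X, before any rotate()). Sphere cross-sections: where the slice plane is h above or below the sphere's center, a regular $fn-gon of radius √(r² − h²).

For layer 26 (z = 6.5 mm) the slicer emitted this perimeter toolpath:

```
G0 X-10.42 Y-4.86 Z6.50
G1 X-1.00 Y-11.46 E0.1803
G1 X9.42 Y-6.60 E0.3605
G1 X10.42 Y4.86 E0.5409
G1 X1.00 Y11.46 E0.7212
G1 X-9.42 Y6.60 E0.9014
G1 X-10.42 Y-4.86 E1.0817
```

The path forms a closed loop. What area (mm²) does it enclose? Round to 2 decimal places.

Apply the shoelace formula to the sequence of (X, Y) vertices; enclosed area = 343.66 mm².

343.66 mm²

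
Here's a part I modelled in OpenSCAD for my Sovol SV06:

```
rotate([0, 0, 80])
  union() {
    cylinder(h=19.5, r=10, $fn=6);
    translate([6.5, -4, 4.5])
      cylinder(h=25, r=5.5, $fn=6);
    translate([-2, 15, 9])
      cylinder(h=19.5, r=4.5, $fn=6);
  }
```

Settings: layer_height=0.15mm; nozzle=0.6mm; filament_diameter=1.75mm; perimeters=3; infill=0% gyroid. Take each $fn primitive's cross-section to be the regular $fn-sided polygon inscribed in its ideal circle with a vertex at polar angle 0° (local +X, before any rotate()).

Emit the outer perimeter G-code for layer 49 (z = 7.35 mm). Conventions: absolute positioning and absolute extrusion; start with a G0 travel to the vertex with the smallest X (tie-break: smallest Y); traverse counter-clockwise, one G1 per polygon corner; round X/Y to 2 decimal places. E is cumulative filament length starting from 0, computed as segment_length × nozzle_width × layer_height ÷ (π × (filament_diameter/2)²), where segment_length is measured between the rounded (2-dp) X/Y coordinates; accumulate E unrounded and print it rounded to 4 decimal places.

At z = 7.35 mm: the cylinder: section is a regular 6-gon, circumradius r=10; the r=5.5 cylinder at (6.5, -4) gives a regular 6-gon of circumradius 5.5 (constant along its height); the cylinder at (-2, 15) is absent (z outside [9, 28.5]); Merging all regions: the regions partially overlap (shared area 49.90 mm²), so overlapping operands fuse into one piece — 1 connected region; (whole slice rotated 80° about Z — lengths, areas and connectivity unchanged). The outline is a single polygon with 10 vertices. Extrusion per mm of travel: 0.6 × 0.15 / (π × 0.875²) = 0.037418. Accumulating E over each segment gives final E = 2.4111.

G0 X-9.40 Y-3.42 Z7.35
G1 X-1.74 Y-9.85 E0.3742
G1 X7.66 Y-6.43 E0.7485
G1 X9.17 Y2.13 E1.0737
G1 X9.28 Y2.17 E1.0781
G1 X10.24 Y7.59 E1.2841
G1 X6.02 Y11.12 E1.4899
G1 X1.97 Y9.65 E1.6512
G1 X1.74 Y9.85 E1.6626
G1 X-7.66 Y6.43 E2.0368
G1 X-9.40 Y-3.42 E2.4111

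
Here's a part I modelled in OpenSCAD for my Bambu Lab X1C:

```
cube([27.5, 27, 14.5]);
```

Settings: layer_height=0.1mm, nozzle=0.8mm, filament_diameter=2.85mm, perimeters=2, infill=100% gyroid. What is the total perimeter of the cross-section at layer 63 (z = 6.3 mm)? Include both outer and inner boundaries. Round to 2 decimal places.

At z = 6.3 mm: the 27.5×27 cube contributes its full rectangle (perimeter 109.00 mm). Overall, the cross-section is a single solid region. Total boundary length (outer) = 109.00 mm.

109.00 mm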